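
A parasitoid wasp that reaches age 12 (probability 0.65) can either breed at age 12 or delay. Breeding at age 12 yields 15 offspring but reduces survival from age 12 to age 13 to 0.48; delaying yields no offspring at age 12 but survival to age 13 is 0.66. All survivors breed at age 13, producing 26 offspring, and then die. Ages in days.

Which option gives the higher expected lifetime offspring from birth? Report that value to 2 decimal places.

17.86

breed at age 12: R₀ = 0.65 × (15 + 0.48 × 26) = 0.65 × 27.4800 = 17.8620
delay to age 13: R₀ = 0.65 × (0.66 × 26) = 0.65 × 17.1600 = 11.1540
Higher: breed at age 12 (17.8620).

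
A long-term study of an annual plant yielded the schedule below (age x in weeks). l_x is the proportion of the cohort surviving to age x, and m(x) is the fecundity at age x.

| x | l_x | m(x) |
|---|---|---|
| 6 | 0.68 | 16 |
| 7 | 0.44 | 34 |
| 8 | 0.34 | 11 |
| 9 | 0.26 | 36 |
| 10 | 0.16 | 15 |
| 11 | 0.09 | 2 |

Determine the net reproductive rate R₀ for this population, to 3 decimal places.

41.520

R₀ = Σ l_x m(x):
  age 6: 0.68 × 16 = 10.8800
  age 7: 0.44 × 34 = 14.9600
  age 8: 0.34 × 11 = 3.7400
  age 9: 0.26 × 36 = 9.3600
  age 10: 0.16 × 15 = 2.4000
  age 11: 0.09 × 2 = 0.1800
R₀ = 10.8800 + 14.9600 + 3.7400 + 9.3600 + 2.4000 + 0.1800 = 41.5200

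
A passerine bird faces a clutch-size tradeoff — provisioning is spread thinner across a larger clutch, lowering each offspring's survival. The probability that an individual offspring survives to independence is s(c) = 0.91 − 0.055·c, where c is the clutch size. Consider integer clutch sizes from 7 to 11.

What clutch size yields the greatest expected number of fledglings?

Expected fledglings = c × s(c):
  c=7: 7 × 0.525 = 3.675
  c=8: 8 × 0.470 = 3.760
  c=9: 9 × 0.415 = 3.735
  c=10: 10 × 0.360 = 3.600
  c=11: 11 × 0.305 = 3.355
Maximum at c = 8 (3.760 fledglings).

8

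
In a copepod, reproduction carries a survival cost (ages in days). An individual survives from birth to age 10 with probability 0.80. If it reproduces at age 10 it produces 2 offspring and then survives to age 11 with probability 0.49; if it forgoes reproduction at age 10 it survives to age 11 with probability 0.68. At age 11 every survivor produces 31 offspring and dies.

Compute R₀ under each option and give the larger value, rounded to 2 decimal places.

16.86

breed at age 10: R₀ = 0.80 × (2 + 0.49 × 31) = 0.80 × 17.1900 = 13.7520
delay to age 11: R₀ = 0.80 × (0.68 × 31) = 0.80 × 21.0800 = 16.8640
Higher: delay to age 11 (16.8640).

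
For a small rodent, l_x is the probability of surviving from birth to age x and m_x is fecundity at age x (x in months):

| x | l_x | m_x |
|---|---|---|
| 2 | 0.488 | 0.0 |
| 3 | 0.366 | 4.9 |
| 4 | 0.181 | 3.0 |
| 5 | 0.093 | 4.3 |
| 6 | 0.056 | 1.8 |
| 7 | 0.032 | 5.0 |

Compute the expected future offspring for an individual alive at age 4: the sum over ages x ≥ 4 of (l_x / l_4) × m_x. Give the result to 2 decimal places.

l_4 = 0.181. Conditional survival from age 4 to x is l_x / l_4.
  x=4: (0.181/0.181) × 3.0 = 3.0000
  x=5: (0.093/0.181) × 4.3 = 2.2094
  x=6: (0.056/0.181) × 1.8 = 0.5569
  x=7: (0.032/0.181) × 5.0 = 0.8840
Sum = 3.0000 + 2.2094 + 0.5569 + 0.8840 = 6.6503

6.65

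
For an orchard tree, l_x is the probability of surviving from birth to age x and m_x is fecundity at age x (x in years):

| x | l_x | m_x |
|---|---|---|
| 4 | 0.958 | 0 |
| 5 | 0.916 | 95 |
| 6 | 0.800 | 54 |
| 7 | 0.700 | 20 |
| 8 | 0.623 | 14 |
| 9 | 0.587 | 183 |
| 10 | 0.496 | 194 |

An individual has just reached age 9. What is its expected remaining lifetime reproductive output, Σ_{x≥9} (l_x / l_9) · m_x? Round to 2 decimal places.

l_9 = 0.587. Conditional survival from age 9 to x is l_x / l_9.
  x=9: (0.587/0.587) × 183 = 183.0000
  x=10: (0.496/0.587) × 194 = 163.9250
Sum = 183.0000 + 163.9250 = 346.9250

346.93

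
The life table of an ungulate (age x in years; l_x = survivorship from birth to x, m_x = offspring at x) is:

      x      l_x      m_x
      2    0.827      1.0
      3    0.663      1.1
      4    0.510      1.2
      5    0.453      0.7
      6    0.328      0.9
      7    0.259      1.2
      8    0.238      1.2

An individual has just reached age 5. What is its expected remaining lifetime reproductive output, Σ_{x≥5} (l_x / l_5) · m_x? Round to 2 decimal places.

2.67

l_5 = 0.453. Conditional survival from age 5 to x is l_x / l_5.
  x=5: (0.453/0.453) × 0.7 = 0.7000
  x=6: (0.328/0.453) × 0.9 = 0.6517
  x=7: (0.259/0.453) × 1.2 = 0.6861
  x=8: (0.238/0.453) × 1.2 = 0.6305
Sum = 0.7000 + 0.6517 + 0.6861 + 0.6305 = 2.6682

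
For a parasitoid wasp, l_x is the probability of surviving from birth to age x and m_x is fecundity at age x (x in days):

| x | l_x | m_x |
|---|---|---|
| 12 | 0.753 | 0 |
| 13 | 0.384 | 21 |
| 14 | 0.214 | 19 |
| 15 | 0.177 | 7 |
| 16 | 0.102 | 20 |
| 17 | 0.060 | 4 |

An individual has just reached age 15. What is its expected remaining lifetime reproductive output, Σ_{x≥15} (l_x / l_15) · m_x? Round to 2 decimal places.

19.88

l_15 = 0.177. Conditional survival from age 15 to x is l_x / l_15.
  x=15: (0.177/0.177) × 7 = 7.0000
  x=16: (0.102/0.177) × 20 = 11.5254
  x=17: (0.060/0.177) × 4 = 1.3559
Sum = 7.0000 + 11.5254 + 1.3559 = 19.8814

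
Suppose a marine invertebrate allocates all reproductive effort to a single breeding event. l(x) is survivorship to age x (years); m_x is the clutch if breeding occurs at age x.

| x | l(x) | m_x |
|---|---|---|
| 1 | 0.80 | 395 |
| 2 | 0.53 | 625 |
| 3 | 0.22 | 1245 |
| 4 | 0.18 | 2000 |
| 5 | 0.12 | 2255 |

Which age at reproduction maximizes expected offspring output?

4

Expected offspring if breeding at age x = l(x) × m_x:
  age 1: 0.80 × 395 = 316.000
  age 2: 0.53 × 625 = 331.250
  age 3: 0.22 × 1245 = 273.900
  age 4: 0.18 × 2000 = 360.000
  age 5: 0.12 × 2255 = 270.600
Maximum at age 4 (360.000).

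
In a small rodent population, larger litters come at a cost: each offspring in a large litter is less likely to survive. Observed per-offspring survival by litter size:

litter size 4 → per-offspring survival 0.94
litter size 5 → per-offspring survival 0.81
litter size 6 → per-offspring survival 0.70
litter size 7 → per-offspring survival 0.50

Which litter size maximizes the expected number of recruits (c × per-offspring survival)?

Expected recruits = c × s(c):
  c=4: 4 × 0.94 = 3.760
  c=5: 5 × 0.81 = 4.050
  c=6: 6 × 0.70 = 4.200
  c=7: 7 × 0.50 = 3.500
Maximum at c = 6 (4.200 recruits).

6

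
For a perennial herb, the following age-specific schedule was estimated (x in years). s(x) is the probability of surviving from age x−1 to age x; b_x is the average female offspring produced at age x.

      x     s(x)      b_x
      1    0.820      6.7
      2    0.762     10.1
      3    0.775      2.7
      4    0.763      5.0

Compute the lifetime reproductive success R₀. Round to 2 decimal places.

14.96

Survivorship from birth: l_x = s_1·s_2·…·s_x.
  l_1 = 0.82000
  l_2 = 0.62484
  l_3 = 0.48425
  l_4 = 0.36948
R₀ = Σ l_x b_x:
  age 1: 0.82000 × 6.7 = 5.4940
  age 2: 0.62484 × 10.1 = 6.3109
  age 3: 0.48425 × 2.7 = 1.3075
  age 4: 0.36948 × 5.0 = 1.8474
R₀ = 5.4940 + 6.3109 + 1.3075 + 1.8474 = 14.9598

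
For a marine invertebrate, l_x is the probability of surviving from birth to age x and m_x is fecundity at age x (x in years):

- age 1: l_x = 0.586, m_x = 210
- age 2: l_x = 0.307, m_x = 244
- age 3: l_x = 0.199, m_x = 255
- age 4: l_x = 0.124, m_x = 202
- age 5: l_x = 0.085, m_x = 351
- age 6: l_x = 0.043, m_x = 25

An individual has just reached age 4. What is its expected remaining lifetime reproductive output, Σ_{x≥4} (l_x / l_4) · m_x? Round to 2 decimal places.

451.27

l_4 = 0.124. Conditional survival from age 4 to x is l_x / l_4.
  x=4: (0.124/0.124) × 202 = 202.0000
  x=5: (0.085/0.124) × 351 = 240.6048
  x=6: (0.043/0.124) × 25 = 8.6694
Sum = 202.0000 + 240.6048 + 8.6694 = 451.2742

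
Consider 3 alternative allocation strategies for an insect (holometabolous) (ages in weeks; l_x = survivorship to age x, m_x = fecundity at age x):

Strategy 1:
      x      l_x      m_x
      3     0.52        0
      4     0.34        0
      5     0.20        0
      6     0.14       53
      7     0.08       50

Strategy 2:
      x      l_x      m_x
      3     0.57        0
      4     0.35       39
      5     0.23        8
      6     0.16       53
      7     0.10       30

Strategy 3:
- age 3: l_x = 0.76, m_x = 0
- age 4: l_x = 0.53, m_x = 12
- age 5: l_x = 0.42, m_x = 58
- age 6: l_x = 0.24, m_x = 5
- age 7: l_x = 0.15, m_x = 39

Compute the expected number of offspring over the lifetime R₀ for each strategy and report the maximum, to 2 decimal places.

37.77

Strategy 1: R₀ = 0.52×0 + 0.34×0 + 0.20×0 + 0.14×53 + 0.08×50 = 11.4200
Strategy 2: R₀ = 0.57×0 + 0.35×39 + 0.23×8 + 0.16×53 + 0.10×30 = 26.9700
Strategy 3: R₀ = 0.76×0 + 0.53×12 + 0.42×58 + 0.24×5 + 0.15×39 = 37.7700
Highest R₀: strategy 3 with 37.7700.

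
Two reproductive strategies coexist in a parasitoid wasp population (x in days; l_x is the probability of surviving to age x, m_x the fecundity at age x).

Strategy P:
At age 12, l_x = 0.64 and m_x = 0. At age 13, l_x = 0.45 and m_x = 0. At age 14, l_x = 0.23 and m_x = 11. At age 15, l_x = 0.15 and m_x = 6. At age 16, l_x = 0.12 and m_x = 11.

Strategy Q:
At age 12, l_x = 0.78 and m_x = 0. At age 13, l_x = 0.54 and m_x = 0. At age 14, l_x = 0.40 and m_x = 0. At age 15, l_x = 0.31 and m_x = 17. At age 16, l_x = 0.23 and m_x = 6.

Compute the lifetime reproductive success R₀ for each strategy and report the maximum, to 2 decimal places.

Strategy P: R₀ = 0.64×0 + 0.45×0 + 0.23×11 + 0.15×6 + 0.12×11 = 4.7500
Strategy Q: R₀ = 0.78×0 + 0.54×0 + 0.40×0 + 0.31×17 + 0.23×6 = 6.6500
Highest R₀: strategy Q with 6.6500.

6.65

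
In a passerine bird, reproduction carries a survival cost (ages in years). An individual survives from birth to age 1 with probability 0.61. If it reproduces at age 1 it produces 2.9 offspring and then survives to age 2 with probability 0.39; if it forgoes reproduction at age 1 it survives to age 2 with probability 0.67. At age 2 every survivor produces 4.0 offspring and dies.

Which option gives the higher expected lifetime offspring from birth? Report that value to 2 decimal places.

breed at age 1: R₀ = 0.61 × (2.9 + 0.39 × 4.0) = 0.61 × 4.4600 = 2.7206
delay to age 2: R₀ = 0.61 × (0.67 × 4.0) = 0.61 × 2.6800 = 1.6348
Higher: breed at age 1 (2.7206).

2.72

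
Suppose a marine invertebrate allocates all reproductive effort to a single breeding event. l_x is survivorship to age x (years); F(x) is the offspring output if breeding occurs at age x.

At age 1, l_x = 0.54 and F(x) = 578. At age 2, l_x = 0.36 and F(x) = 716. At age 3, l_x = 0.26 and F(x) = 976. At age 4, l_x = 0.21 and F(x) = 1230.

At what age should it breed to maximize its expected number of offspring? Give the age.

1

Expected offspring if breeding at age x = l_x × F(x):
  age 1: 0.54 × 578 = 312.120
  age 2: 0.36 × 716 = 257.760
  age 3: 0.26 × 976 = 253.760
  age 4: 0.21 × 1230 = 258.300
Maximum at age 1 (312.120).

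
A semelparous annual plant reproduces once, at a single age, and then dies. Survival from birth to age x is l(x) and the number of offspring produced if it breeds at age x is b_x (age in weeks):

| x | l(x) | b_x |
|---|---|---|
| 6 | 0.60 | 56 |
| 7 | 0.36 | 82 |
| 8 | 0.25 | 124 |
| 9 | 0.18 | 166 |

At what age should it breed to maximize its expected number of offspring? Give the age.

6

Expected offspring if breeding at age x = l(x) × b_x:
  age 6: 0.60 × 56 = 33.600
  age 7: 0.36 × 82 = 29.520
  age 8: 0.25 × 124 = 31.000
  age 9: 0.18 × 166 = 29.880
Maximum at age 6 (33.600).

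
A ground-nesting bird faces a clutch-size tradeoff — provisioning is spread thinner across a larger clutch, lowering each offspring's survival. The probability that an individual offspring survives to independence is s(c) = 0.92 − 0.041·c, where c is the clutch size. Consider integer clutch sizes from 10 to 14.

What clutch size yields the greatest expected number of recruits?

Expected recruits = c × s(c):
  c=10: 10 × 0.510 = 5.100
  c=11: 11 × 0.469 = 5.159
  c=12: 12 × 0.428 = 5.136
  c=13: 13 × 0.387 = 5.031
  c=14: 14 × 0.346 = 4.844
Maximum at c = 11 (5.159 recruits).

11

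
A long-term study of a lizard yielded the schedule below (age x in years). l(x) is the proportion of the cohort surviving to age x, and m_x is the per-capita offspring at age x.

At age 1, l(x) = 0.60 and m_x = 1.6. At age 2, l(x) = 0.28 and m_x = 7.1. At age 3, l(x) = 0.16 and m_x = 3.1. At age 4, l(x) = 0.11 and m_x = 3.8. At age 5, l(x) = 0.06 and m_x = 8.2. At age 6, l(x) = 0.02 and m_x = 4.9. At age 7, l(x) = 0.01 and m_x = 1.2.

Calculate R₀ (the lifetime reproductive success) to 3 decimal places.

4.464

R₀ = Σ l(x) m_x:
  age 1: 0.60 × 1.6 = 0.9600
  age 2: 0.28 × 7.1 = 1.9880
  age 3: 0.16 × 3.1 = 0.4960
  age 4: 0.11 × 3.8 = 0.4180
  age 5: 0.06 × 8.2 = 0.4920
  age 6: 0.02 × 4.9 = 0.0980
  age 7: 0.01 × 1.2 = 0.0120
R₀ = 0.9600 + 1.9880 + 0.4960 + 0.4180 + 0.4920 + 0.0980 + 0.0120 = 4.4640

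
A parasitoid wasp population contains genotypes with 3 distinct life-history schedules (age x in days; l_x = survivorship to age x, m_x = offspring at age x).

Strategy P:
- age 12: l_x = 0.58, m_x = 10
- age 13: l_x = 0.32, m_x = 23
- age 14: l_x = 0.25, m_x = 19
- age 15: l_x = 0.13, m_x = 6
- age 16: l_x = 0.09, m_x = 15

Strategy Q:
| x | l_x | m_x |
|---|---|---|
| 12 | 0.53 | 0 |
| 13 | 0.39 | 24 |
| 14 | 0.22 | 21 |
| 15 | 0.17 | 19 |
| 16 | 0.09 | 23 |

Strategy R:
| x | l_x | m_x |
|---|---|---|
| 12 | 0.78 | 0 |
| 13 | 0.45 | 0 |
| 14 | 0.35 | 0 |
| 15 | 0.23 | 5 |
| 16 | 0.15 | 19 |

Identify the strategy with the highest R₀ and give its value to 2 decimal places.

20.04

Strategy P: R₀ = 0.58×10 + 0.32×23 + 0.25×19 + 0.13×6 + 0.09×15 = 20.0400
Strategy Q: R₀ = 0.53×0 + 0.39×24 + 0.22×21 + 0.17×19 + 0.09×23 = 19.2800
Strategy R: R₀ = 0.78×0 + 0.45×0 + 0.35×0 + 0.23×5 + 0.15×19 = 4.0000
Highest R₀: strategy P with 20.0400.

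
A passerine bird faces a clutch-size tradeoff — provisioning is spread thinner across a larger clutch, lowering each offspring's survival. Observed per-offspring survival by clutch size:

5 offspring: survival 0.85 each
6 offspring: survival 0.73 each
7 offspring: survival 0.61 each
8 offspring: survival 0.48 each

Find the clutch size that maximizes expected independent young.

Expected independent young = c × s(c):
  c=5: 5 × 0.85 = 4.250
  c=6: 6 × 0.73 = 4.380
  c=7: 7 × 0.61 = 4.270
  c=8: 8 × 0.48 = 3.840
Maximum at c = 6 (4.380 independent young).

6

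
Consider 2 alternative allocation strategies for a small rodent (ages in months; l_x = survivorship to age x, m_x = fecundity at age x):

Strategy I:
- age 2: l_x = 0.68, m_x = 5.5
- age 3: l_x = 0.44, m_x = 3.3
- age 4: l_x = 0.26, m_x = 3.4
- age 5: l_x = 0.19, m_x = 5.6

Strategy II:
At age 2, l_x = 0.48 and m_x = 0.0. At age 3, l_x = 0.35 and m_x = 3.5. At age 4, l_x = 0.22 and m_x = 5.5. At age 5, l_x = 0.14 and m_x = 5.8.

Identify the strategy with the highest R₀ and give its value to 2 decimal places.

7.14

Strategy I: R₀ = 0.68×5.5 + 0.44×3.3 + 0.26×3.4 + 0.19×5.6 = 7.1400
Strategy II: R₀ = 0.48×0.0 + 0.35×3.5 + 0.22×5.5 + 0.14×5.8 = 3.2470
Highest R₀: strategy I with 7.1400.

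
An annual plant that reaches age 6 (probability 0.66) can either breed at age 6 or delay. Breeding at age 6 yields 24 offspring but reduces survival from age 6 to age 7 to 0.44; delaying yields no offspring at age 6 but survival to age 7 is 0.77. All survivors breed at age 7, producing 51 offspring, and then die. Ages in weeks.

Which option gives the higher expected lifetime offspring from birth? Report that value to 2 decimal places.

30.65

breed at age 6: R₀ = 0.66 × (24 + 0.44 × 51) = 0.66 × 46.4400 = 30.6504
delay to age 7: R₀ = 0.66 × (0.77 × 51) = 0.66 × 39.2700 = 25.9182
Higher: breed at age 6 (30.6504).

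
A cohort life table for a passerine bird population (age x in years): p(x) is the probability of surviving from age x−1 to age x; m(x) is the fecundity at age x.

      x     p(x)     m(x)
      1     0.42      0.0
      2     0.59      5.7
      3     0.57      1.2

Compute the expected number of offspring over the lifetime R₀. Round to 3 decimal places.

Survivorship from birth: l_x = p_1·p_2·…·p_x.
  l_1 = 0.42000
  l_2 = 0.24780
  l_3 = 0.14125
R₀ = Σ l_x m(x):
  age 1: 0.42000 × 0.0 = 0.0000
  age 2: 0.24780 × 5.7 = 1.4125
  age 3: 0.14125 × 1.2 = 0.1695
R₀ = 0.0000 + 1.4125 + 0.1695 = 1.5820

1.582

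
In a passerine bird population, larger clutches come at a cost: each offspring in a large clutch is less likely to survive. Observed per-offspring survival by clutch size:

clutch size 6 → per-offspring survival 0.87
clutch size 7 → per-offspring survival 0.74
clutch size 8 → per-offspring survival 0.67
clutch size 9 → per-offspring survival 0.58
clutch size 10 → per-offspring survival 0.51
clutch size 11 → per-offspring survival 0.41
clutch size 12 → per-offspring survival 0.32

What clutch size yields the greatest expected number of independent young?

Expected independent young = c × s(c):
  c=6: 6 × 0.87 = 5.220
  c=7: 7 × 0.74 = 5.180
  c=8: 8 × 0.67 = 5.360
  c=9: 9 × 0.58 = 5.220
  c=10: 10 × 0.51 = 5.100
  c=11: 11 × 0.41 = 4.510
  c=12: 12 × 0.32 = 3.840
Maximum at c = 8 (5.360 independent young).

8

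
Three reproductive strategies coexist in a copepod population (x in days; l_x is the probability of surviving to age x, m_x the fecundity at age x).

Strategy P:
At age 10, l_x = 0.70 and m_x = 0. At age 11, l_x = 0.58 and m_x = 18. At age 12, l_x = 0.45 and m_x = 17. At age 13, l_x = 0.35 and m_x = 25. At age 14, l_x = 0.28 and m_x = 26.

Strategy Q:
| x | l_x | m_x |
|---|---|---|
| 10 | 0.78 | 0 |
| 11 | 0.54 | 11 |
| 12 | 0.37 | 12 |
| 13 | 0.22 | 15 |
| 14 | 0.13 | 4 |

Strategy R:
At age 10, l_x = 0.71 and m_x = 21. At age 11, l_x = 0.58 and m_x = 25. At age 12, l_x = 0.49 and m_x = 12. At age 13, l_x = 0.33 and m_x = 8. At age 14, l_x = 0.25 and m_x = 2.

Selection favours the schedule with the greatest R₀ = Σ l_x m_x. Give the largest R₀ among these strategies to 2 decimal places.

38.43

Strategy P: R₀ = 0.70×0 + 0.58×18 + 0.45×17 + 0.35×25 + 0.28×26 = 34.1200
Strategy Q: R₀ = 0.78×0 + 0.54×11 + 0.37×12 + 0.22×15 + 0.13×4 = 14.2000
Strategy R: R₀ = 0.71×21 + 0.58×25 + 0.49×12 + 0.33×8 + 0.25×2 = 38.4300
Highest R₀: strategy R with 38.4300.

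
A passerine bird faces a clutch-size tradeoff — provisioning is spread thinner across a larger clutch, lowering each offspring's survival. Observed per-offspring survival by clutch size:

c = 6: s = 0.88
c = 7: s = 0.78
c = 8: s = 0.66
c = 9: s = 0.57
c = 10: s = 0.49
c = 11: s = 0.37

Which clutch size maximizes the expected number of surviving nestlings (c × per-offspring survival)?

Expected surviving nestlings = c × s(c):
  c=6: 6 × 0.88 = 5.280
  c=7: 7 × 0.78 = 5.460
  c=8: 8 × 0.66 = 5.280
  c=9: 9 × 0.57 = 5.130
  c=10: 10 × 0.49 = 4.900
  c=11: 11 × 0.37 = 4.070
Maximum at c = 7 (5.460 surviving nestlings).

7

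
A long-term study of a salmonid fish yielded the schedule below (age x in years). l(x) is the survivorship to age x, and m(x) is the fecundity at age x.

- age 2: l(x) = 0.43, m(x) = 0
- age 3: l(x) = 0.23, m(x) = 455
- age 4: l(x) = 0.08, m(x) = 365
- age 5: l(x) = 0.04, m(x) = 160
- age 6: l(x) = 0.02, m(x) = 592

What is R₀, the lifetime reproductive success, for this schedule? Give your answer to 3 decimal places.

152.090

R₀ = Σ l(x) m(x):
  age 2: 0.43 × 0 = 0.0000
  age 3: 0.23 × 455 = 104.6500
  age 4: 0.08 × 365 = 29.2000
  age 5: 0.04 × 160 = 6.4000
  age 6: 0.02 × 592 = 11.8400
R₀ = 0.0000 + 104.6500 + 29.2000 + 6.4000 + 11.8400 = 152.0900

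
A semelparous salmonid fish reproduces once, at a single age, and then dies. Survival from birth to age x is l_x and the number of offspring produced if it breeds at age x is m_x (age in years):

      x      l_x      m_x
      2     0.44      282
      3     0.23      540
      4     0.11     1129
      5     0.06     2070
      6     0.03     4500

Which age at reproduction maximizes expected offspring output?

Expected offspring if breeding at age x = l_x × m_x:
  age 2: 0.44 × 282 = 124.080
  age 3: 0.23 × 540 = 124.200
  age 4: 0.11 × 1129 = 124.190
  age 5: 0.06 × 2070 = 124.200
  age 6: 0.03 × 4500 = 135.000
Maximum at age 6 (135.000).

6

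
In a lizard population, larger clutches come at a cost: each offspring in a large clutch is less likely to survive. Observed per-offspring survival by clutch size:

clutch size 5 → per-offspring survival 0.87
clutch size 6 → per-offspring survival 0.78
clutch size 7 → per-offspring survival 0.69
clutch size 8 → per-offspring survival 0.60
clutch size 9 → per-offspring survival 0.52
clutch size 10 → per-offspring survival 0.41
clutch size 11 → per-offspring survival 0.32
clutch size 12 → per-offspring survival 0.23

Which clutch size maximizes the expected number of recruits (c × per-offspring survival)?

7

Expected recruits = c × s(c):
  c=5: 5 × 0.87 = 4.350
  c=6: 6 × 0.78 = 4.680
  c=7: 7 × 0.69 = 4.830
  c=8: 8 × 0.60 = 4.800
  c=9: 9 × 0.52 = 4.680
  c=10: 10 × 0.41 = 4.100
  c=11: 11 × 0.32 = 3.520
  c=12: 12 × 0.23 = 2.760
Maximum at c = 7 (4.830 recruits).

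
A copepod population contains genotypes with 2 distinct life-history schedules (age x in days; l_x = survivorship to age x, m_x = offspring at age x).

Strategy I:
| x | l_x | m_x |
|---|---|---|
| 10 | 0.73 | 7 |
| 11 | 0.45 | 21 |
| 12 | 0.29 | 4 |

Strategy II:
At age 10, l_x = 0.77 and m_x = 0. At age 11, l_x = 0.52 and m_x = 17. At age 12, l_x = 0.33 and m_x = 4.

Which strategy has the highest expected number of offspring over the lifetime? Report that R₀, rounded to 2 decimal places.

15.72

Strategy I: R₀ = 0.73×7 + 0.45×21 + 0.29×4 = 15.7200
Strategy II: R₀ = 0.77×0 + 0.52×17 + 0.33×4 = 10.1600
Highest R₀: strategy I with 15.7200.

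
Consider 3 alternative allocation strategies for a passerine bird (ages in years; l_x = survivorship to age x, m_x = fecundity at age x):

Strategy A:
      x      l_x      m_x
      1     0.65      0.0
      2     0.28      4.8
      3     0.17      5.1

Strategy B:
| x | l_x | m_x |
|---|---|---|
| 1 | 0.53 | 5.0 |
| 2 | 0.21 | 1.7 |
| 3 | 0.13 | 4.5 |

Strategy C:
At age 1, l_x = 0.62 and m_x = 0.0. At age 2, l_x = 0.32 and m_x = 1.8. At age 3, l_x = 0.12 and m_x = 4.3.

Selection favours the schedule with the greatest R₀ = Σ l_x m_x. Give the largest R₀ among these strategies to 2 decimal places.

3.59

Strategy A: R₀ = 0.65×0.0 + 0.28×4.8 + 0.17×5.1 = 2.2110
Strategy B: R₀ = 0.53×5.0 + 0.21×1.7 + 0.13×4.5 = 3.5920
Strategy C: R₀ = 0.62×0.0 + 0.32×1.8 + 0.12×4.3 = 1.0920
Highest R₀: strategy B with 3.5920.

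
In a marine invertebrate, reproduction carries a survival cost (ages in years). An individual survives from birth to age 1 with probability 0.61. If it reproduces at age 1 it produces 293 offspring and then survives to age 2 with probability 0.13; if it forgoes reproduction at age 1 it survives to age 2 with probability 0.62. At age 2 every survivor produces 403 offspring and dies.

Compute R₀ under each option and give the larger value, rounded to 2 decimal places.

210.69

breed at age 1: R₀ = 0.61 × (293 + 0.13 × 403) = 0.61 × 345.3900 = 210.6879
delay to age 2: R₀ = 0.61 × (0.62 × 403) = 0.61 × 249.8600 = 152.4146
Higher: breed at age 1 (210.6879).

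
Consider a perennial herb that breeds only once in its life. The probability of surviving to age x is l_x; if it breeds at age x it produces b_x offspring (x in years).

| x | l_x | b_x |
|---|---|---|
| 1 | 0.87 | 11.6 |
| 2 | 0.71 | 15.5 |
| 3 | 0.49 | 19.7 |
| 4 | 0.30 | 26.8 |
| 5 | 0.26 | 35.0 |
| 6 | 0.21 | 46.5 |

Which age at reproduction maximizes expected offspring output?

Expected offspring if breeding at age x = l_x × b_x:
  age 1: 0.87 × 11.6 = 10.092
  age 2: 0.71 × 15.5 = 11.005
  age 3: 0.49 × 19.7 = 9.653
  age 4: 0.30 × 26.8 = 8.040
  age 5: 0.26 × 35.0 = 9.100
  age 6: 0.21 × 46.5 = 9.765
Maximum at age 2 (11.005).

2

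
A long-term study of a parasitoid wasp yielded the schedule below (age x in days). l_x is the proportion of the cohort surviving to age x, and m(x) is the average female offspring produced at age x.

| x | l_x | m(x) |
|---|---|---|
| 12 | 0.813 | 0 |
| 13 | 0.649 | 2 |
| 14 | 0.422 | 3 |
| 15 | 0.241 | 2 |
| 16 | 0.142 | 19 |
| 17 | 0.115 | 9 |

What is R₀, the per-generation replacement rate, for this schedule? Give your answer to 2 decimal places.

6.78

R₀ = Σ l_x m(x):
  age 12: 0.813 × 0 = 0.0000
  age 13: 0.649 × 2 = 1.2980
  age 14: 0.422 × 3 = 1.2660
  age 15: 0.241 × 2 = 0.4820
  age 16: 0.142 × 19 = 2.6980
  age 17: 0.115 × 9 = 1.0350
R₀ = 0.0000 + 1.2980 + 1.2660 + 0.4820 + 2.6980 + 1.0350 = 6.7790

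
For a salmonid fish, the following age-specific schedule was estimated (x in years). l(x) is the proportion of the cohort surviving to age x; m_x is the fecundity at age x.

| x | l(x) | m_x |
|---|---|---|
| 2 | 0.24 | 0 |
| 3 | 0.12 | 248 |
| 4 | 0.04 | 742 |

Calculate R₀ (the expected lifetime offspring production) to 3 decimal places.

59.440

R₀ = Σ l(x) m_x:
  age 2: 0.24 × 0 = 0.0000
  age 3: 0.12 × 248 = 29.7600
  age 4: 0.04 × 742 = 29.6800
R₀ = 0.0000 + 29.7600 + 29.6800 = 59.4400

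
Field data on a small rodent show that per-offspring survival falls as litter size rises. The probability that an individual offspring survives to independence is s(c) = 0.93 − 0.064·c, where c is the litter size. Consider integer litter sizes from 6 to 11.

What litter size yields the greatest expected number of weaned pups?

7

Expected weaned pups = c × s(c):
  c=6: 6 × 0.546 = 3.276
  c=7: 7 × 0.482 = 3.374
  c=8: 8 × 0.418 = 3.344
  c=9: 9 × 0.354 = 3.186
  c=10: 10 × 0.290 = 2.900
  c=11: 11 × 0.226 = 2.486
Maximum at c = 7 (3.374 weaned pups).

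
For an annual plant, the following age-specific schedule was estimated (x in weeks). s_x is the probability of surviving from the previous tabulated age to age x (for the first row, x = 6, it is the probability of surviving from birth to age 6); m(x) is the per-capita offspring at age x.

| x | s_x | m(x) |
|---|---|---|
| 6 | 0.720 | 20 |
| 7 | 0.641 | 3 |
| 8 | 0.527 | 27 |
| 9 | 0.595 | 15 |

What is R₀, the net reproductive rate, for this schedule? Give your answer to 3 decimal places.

Survivorship from birth: l_x = s_6·s_7·…·s_x.
  l_6 = 0.72000
  l_7 = 0.46152
  l_8 = 0.24322
  l_9 = 0.14472
R₀ = Σ l_x m(x):
  age 6: 0.72000 × 20 = 14.4000
  age 7: 0.46152 × 3 = 1.3846
  age 8: 0.24322 × 27 = 6.5669
  age 9: 0.14472 × 15 = 2.1708
R₀ = 14.4000 + 1.3846 + 6.5669 + 2.1708 = 24.5223

24.522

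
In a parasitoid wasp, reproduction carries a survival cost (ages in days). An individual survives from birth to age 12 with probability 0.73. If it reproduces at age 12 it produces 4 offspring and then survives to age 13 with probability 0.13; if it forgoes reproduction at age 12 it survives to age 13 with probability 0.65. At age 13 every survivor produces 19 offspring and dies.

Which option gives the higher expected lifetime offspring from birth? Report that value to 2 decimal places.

9.02

breed at age 12: R₀ = 0.73 × (4 + 0.13 × 19) = 0.73 × 6.4700 = 4.7231
delay to age 13: R₀ = 0.73 × (0.65 × 19) = 0.73 × 12.3500 = 9.0155
Higher: delay to age 13 (9.0155).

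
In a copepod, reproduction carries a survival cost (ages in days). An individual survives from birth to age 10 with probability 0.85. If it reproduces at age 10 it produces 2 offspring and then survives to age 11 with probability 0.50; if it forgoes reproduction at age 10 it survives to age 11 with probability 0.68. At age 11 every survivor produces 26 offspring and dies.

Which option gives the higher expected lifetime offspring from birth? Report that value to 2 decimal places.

15.03

breed at age 10: R₀ = 0.85 × (2 + 0.50 × 26) = 0.85 × 15.0000 = 12.7500
delay to age 11: R₀ = 0.85 × (0.68 × 26) = 0.85 × 17.6800 = 15.0280
Higher: delay to age 11 (15.0280).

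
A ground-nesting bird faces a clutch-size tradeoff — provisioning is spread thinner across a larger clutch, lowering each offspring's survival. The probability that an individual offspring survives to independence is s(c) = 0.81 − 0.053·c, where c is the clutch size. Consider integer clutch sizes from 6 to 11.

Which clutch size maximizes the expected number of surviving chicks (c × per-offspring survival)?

8

Expected surviving chicks = c × s(c):
  c=6: 6 × 0.492 = 2.952
  c=7: 7 × 0.439 = 3.073
  c=8: 8 × 0.386 = 3.088
  c=9: 9 × 0.333 = 2.997
  c=10: 10 × 0.280 = 2.800
  c=11: 11 × 0.227 = 2.497
Maximum at c = 8 (3.088 surviving chicks).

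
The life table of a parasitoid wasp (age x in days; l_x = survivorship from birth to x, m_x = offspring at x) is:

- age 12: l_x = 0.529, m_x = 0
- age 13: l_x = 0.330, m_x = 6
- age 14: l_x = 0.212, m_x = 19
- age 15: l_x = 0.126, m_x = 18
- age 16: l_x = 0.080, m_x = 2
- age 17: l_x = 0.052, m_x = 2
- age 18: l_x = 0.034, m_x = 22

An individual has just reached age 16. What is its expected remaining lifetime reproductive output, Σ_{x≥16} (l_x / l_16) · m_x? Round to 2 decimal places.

l_16 = 0.080. Conditional survival from age 16 to x is l_x / l_16.
  x=16: (0.080/0.080) × 2 = 2.0000
  x=17: (0.052/0.080) × 2 = 1.3000
  x=18: (0.034/0.080) × 22 = 9.3500
Sum = 2.0000 + 1.3000 + 9.3500 = 12.6500

12.65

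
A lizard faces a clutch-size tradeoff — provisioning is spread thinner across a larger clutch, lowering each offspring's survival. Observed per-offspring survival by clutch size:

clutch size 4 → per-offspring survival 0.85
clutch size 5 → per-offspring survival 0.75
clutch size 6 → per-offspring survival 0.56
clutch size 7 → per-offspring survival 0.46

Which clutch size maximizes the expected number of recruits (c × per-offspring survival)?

5

Expected recruits = c × s(c):
  c=4: 4 × 0.85 = 3.400
  c=5: 5 × 0.75 = 3.750
  c=6: 6 × 0.56 = 3.360
  c=7: 7 × 0.46 = 3.220
Maximum at c = 5 (3.750 recruits).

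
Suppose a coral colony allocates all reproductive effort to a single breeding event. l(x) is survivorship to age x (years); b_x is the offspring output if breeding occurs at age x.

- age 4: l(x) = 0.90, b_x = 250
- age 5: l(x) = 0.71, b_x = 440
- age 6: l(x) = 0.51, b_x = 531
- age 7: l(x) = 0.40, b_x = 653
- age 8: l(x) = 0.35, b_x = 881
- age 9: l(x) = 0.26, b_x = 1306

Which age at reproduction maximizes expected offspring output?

Expected offspring if breeding at age x = l(x) × b_x:
  age 4: 0.90 × 250 = 225.000
  age 5: 0.71 × 440 = 312.400
  age 6: 0.51 × 531 = 270.810
  age 7: 0.40 × 653 = 261.200
  age 8: 0.35 × 881 = 308.350
  age 9: 0.26 × 1306 = 339.560
Maximum at age 9 (339.560).

9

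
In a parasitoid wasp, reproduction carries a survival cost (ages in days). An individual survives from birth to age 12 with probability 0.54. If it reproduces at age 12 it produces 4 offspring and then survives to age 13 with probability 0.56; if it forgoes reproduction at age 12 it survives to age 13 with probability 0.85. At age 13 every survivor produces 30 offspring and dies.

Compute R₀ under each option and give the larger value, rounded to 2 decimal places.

13.77

breed at age 12: R₀ = 0.54 × (4 + 0.56 × 30) = 0.54 × 20.8000 = 11.2320
delay to age 13: R₀ = 0.54 × (0.85 × 30) = 0.54 × 25.5000 = 13.7700
Higher: delay to age 13 (13.7700).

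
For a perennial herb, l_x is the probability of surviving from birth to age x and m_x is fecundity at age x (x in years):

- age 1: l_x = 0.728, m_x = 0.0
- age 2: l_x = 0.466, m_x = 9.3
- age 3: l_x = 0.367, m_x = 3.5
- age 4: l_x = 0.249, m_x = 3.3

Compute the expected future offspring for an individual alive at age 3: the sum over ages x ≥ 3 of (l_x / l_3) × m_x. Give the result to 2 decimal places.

5.74

l_3 = 0.367. Conditional survival from age 3 to x is l_x / l_3.
  x=3: (0.367/0.367) × 3.5 = 3.5000
  x=4: (0.249/0.367) × 3.3 = 2.2390
Sum = 3.5000 + 2.2390 = 5.7390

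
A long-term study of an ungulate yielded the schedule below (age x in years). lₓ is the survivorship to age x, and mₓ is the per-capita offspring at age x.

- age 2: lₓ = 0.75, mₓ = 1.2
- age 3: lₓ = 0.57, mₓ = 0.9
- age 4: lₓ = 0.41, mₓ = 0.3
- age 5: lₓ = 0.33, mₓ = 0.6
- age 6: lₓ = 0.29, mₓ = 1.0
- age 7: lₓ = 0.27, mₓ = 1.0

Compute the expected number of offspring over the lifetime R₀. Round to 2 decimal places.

2.29

R₀ = Σ lₓ mₓ:
  age 2: 0.75 × 1.2 = 0.9000
  age 3: 0.57 × 0.9 = 0.5130
  age 4: 0.41 × 0.3 = 0.1230
  age 5: 0.33 × 0.6 = 0.1980
  age 6: 0.29 × 1.0 = 0.2900
  age 7: 0.27 × 1.0 = 0.2700
R₀ = 0.9000 + 0.5130 + 0.1230 + 0.1980 + 0.2900 + 0.2700 = 2.2940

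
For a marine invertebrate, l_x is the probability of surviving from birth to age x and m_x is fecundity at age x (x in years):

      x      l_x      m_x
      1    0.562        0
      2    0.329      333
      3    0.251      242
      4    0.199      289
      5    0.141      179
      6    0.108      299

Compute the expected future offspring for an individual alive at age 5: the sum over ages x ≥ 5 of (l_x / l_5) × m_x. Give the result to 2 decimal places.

408.02

l_5 = 0.141. Conditional survival from age 5 to x is l_x / l_5.
  x=5: (0.141/0.141) × 179 = 179.0000
  x=6: (0.108/0.141) × 299 = 229.0213
Sum = 179.0000 + 229.0213 = 408.0213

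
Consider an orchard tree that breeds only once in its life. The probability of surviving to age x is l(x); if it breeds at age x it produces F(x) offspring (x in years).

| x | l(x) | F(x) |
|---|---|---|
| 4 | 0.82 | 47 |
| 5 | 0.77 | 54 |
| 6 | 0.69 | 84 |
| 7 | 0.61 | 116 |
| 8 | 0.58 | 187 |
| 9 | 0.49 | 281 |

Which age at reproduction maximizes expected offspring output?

Expected offspring if breeding at age x = l(x) × F(x):
  age 4: 0.82 × 47 = 38.540
  age 5: 0.77 × 54 = 41.580
  age 6: 0.69 × 84 = 57.960
  age 7: 0.61 × 116 = 70.760
  age 8: 0.58 × 187 = 108.460
  age 9: 0.49 × 281 = 137.690
Maximum at age 9 (137.690).

9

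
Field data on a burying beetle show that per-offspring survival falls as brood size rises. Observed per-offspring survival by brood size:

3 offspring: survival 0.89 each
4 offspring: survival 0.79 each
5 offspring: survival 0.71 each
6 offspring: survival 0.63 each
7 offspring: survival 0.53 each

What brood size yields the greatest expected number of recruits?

6

Expected recruits = c × s(c):
  c=3: 3 × 0.89 = 2.670
  c=4: 4 × 0.79 = 3.160
  c=5: 5 × 0.71 = 3.550
  c=6: 6 × 0.63 = 3.780
  c=7: 7 × 0.53 = 3.710
Maximum at c = 6 (3.780 recruits).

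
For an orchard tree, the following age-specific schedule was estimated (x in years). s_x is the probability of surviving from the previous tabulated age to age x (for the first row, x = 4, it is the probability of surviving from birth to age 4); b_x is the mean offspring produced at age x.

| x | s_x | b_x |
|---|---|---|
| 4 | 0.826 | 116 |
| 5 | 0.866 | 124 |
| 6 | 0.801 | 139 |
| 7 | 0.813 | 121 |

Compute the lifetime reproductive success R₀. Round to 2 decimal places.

320.52

Survivorship from birth: l_x = s_4·s_5·…·s_x.
  l_4 = 0.82600
  l_5 = 0.71532
  l_6 = 0.57297
  l_7 = 0.46582
R₀ = Σ l_x b_x:
  age 4: 0.82600 × 116 = 95.8160
  age 5: 0.71532 × 124 = 88.6997
  age 6: 0.57297 × 139 = 79.6428
  age 7: 0.46582 × 121 = 56.3642
R₀ = 95.8160 + 88.6997 + 79.6428 + 56.3642 = 320.5227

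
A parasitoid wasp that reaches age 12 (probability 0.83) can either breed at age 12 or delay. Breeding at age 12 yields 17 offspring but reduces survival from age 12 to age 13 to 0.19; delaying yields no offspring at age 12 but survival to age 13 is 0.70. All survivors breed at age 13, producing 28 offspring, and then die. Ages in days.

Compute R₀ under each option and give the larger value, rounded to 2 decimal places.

18.53

breed at age 12: R₀ = 0.83 × (17 + 0.19 × 28) = 0.83 × 22.3200 = 18.5256
delay to age 13: R₀ = 0.83 × (0.70 × 28) = 0.83 × 19.6000 = 16.2680
Higher: breed at age 12 (18.5256).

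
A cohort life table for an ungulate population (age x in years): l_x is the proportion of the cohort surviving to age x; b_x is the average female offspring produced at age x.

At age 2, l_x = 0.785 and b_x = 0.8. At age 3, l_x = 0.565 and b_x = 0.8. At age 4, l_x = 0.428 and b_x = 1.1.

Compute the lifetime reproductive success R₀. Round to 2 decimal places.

R₀ = Σ l_x b_x:
  age 2: 0.785 × 0.8 = 0.6280
  age 3: 0.565 × 0.8 = 0.4520
  age 4: 0.428 × 1.1 = 0.4708
R₀ = 0.6280 + 0.4520 + 0.4708 = 1.5508

1.55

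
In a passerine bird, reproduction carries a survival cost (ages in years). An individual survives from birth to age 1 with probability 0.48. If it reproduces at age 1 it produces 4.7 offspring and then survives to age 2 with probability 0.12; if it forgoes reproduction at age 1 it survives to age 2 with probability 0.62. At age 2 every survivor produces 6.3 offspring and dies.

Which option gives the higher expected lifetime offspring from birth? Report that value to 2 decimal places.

breed at age 1: R₀ = 0.48 × (4.7 + 0.12 × 6.3) = 0.48 × 5.4560 = 2.6189
delay to age 2: R₀ = 0.48 × (0.62 × 6.3) = 0.48 × 3.9060 = 1.8749
Higher: breed at age 1 (2.6189).

2.62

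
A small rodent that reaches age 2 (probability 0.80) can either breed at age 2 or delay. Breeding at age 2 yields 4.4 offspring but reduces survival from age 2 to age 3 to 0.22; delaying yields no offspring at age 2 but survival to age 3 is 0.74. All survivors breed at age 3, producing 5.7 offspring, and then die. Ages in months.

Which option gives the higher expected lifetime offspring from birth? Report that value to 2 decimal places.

breed at age 2: R₀ = 0.80 × (4.4 + 0.22 × 5.7) = 0.80 × 5.6540 = 4.5232
delay to age 3: R₀ = 0.80 × (0.74 × 5.7) = 0.80 × 4.2180 = 3.3744
Higher: breed at age 2 (4.5232).

4.52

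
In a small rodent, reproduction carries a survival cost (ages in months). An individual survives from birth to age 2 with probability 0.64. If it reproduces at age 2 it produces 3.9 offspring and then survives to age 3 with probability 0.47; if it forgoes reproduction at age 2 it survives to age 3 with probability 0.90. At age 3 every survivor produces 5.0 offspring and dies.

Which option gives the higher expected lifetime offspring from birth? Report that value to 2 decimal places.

4.00

breed at age 2: R₀ = 0.64 × (3.9 + 0.47 × 5.0) = 0.64 × 6.2500 = 4.0000
delay to age 3: R₀ = 0.64 × (0.90 × 5.0) = 0.64 × 4.5000 = 2.8800
Higher: breed at age 2 (4.0000).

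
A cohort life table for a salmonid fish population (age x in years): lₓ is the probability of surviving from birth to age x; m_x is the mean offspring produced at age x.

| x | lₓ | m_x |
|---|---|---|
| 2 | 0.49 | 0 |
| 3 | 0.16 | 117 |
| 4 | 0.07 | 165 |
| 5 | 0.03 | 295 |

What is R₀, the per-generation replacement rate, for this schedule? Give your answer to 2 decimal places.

39.12

R₀ = Σ lₓ m_x:
  age 2: 0.49 × 0 = 0.0000
  age 3: 0.16 × 117 = 18.7200
  age 4: 0.07 × 165 = 11.5500
  age 5: 0.03 × 295 = 8.8500
R₀ = 0.0000 + 18.7200 + 11.5500 + 8.8500 = 39.1200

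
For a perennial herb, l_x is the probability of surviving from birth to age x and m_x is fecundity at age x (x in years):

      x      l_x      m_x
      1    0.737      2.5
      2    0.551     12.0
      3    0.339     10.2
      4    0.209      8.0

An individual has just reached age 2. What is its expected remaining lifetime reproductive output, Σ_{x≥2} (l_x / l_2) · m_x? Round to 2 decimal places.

21.31

l_2 = 0.551. Conditional survival from age 2 to x is l_x / l_2.
  x=2: (0.551/0.551) × 12.0 = 12.0000
  x=3: (0.339/0.551) × 10.2 = 6.2755
  x=4: (0.209/0.551) × 8.0 = 3.0345
Sum = 12.0000 + 6.2755 + 3.0345 = 21.3100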